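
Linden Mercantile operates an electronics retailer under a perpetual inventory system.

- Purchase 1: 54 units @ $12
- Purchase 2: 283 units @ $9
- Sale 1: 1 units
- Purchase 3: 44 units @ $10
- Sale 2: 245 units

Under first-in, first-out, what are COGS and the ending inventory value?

Sale 1 (1) [FIFO — oldest first]: 1 @ $12 = $12
Sale 2 (245) [FIFO — oldest first]: 53 @ $12 + 192 @ $9 = $2,364
Total COGS = $12 + $2,364 = $2,376
Ending inventory: 91 @ $9 + 44 @ $10 = $1,259
Check: goods available $3,635 = COGS $2,376 + ending $1,259

COGS = $2,376; ending inventory = $1,259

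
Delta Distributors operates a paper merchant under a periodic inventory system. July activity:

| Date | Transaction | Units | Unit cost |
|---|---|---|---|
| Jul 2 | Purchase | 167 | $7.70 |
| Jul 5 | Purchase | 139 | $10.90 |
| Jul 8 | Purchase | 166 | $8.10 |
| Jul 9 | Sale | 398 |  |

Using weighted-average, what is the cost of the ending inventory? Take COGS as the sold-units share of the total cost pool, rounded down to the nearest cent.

Ending inventory = $649.95

Jul 9, sell 398: 398/472 × $4,145.60 → $3,495.65
Ending inventory (cost pool remaining) = $649.95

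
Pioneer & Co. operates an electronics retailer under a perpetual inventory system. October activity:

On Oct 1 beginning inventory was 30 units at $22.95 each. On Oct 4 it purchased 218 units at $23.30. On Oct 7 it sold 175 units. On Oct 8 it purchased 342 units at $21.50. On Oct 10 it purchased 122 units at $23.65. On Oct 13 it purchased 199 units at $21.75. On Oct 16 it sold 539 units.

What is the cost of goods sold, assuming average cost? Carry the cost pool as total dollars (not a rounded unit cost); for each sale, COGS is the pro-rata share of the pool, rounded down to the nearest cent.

After Oct 1: 30 on hand, pool $688.50 (≈ $22.9500 each)
After Oct 4: 248 on hand, pool $5,767.90 (≈ $23.2577 each)
Oct 7, sell 175: 175/248 × $5,767.90 → $4,070.09
After Oct 8: 415 on hand, pool $9,050.81 (≈ $21.8092 each)
After Oct 10: 537 on hand, pool $11,936.11 (≈ $22.2274 each)
After Oct 13: 736 on hand, pool $16,264.36 (≈ $22.0983 each)
Oct 16, sell 539: 539/736 × $16,264.36 → $11,910.99
Total COGS = $4,070.09 + $11,910.99 = $15,981.08
Ending inventory (cost pool remaining) = $4,353.37
Check: goods available $20,334.45 = COGS $15,981.08 + ending $4,353.37

COGS = $15,981.08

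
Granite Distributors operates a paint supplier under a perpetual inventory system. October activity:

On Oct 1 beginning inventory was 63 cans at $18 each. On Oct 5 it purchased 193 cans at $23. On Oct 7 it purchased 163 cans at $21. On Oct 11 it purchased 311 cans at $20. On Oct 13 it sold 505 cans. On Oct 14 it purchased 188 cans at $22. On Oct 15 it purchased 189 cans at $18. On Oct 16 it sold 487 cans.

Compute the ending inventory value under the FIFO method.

Oct 13, 505 sold [FIFO — oldest first]: 63 @ $18 + 193 @ $23 + 163 @ $21 + 86 @ $20 = $10,716
Oct 16, 487 sold [FIFO — oldest first]: 225 @ $20 + 188 @ $22 + 74 @ $18 = $9,968
Total COGS = $10,716 + $9,968 = $20,684
Ending inventory: 115 @ $18 = $2,070

Ending inventory = $2,070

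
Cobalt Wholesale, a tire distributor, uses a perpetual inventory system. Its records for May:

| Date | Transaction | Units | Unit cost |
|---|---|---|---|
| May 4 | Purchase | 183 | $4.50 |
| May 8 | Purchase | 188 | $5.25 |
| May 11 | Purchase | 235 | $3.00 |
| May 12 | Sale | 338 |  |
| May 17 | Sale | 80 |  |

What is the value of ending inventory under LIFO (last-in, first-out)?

Ending inventory = $849.75

May 12, 338 sold [LIFO — newest first]: 235 @ $3.00 + 103 @ $5.25 = $1,245.75
May 17, 80 sold [LIFO — newest first]: 80 @ $5.25 = $420.00
Total COGS = $1,245.75 + $420.00 = $1,665.75
Ending inventory: 183 @ $4.50 + 5 @ $5.25 = $849.75
Check: goods available $2,515.50 = COGS $1,665.75 + ending $849.75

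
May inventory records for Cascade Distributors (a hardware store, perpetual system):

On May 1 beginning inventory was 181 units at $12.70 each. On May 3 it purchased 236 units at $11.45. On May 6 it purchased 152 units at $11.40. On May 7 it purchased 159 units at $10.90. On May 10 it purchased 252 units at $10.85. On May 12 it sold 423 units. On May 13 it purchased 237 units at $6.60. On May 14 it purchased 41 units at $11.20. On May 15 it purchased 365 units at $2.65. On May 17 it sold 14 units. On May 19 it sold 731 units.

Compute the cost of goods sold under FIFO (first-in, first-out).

May 12, 423 sold [FIFO — oldest first]: 181 @ $12.70 + 236 @ $11.45 + 6 @ $11.40 = $5,069.30
May 17, 14 sold [FIFO — oldest first]: 14 @ $11.40 = $159.60
May 19, 731 sold [FIFO — oldest first]: 132 @ $11.40 + 159 @ $10.90 + 252 @ $10.85 + 188 @ $6.60 = $7,212.90
Total COGS = $5,069.30 + $159.60 + $7,212.90 = $12,441.80
Ending inventory: 49 @ $6.60 + 41 @ $11.20 + 365 @ $2.65 = $1,749.85
Check: goods available $14,191.65 = COGS $12,441.80 + ending $1,749.85

COGS = $12,441.80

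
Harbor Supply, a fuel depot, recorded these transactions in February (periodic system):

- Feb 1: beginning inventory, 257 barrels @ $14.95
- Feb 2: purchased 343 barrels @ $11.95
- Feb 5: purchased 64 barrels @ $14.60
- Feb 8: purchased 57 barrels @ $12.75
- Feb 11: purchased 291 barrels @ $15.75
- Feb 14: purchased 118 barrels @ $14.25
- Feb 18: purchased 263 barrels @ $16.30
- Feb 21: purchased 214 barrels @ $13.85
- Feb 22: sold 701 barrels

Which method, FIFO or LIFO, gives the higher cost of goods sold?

LIFO

FIFO COGS: 257 @ $14.95 + 343 @ $11.95 + 64 @ $14.60 + 37 @ $12.75 = $9,347.15
LIFO COGS: 214 @ $13.85 + 263 @ $16.30 + 118 @ $14.25 + 106 @ $15.75 = $10,601.80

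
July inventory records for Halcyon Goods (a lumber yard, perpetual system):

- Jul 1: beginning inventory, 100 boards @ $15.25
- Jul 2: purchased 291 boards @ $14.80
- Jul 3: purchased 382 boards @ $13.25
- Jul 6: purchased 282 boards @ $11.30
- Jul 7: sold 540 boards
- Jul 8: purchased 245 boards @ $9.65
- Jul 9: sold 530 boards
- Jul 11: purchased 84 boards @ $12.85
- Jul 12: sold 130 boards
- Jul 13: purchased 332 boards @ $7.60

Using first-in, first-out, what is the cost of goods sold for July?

COGS = $15,479.15

Jul 7, 540 sold [FIFO — oldest first]: 100 @ $15.25 + 291 @ $14.80 + 149 @ $13.25 = $7,806.05
Jul 9, 530 sold [FIFO — oldest first]: 233 @ $13.25 + 282 @ $11.30 + 15 @ $9.65 = $6,418.60
Jul 12, 130 sold [FIFO — oldest first]: 130 @ $9.65 = $1,254.50
Total COGS = $7,806.05 + $6,418.60 + $1,254.50 = $15,479.15
Ending inventory: 100 @ $9.65 + 84 @ $12.85 + 332 @ $7.60 = $4,567.60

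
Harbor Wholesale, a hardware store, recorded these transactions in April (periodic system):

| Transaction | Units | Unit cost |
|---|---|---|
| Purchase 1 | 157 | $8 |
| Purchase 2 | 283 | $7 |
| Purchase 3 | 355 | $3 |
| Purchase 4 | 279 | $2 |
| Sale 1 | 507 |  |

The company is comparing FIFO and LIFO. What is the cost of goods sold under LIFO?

COGS = $1,242

FIFO COGS: 157 @ $8 + 283 @ $7 + 67 @ $3 = $3,438
LIFO COGS: 279 @ $2 + 228 @ $3 = $1,242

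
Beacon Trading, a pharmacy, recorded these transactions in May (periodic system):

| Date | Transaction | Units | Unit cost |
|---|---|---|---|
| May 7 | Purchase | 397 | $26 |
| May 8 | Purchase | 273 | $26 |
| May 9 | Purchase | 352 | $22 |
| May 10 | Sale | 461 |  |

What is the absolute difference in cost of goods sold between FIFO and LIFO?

$1,408

FIFO COGS: 397 @ $26 + 64 @ $26 = $11,986
LIFO COGS: 352 @ $22 + 109 @ $26 = $10,578
Difference = |$11,986 − $10,578| = $1,408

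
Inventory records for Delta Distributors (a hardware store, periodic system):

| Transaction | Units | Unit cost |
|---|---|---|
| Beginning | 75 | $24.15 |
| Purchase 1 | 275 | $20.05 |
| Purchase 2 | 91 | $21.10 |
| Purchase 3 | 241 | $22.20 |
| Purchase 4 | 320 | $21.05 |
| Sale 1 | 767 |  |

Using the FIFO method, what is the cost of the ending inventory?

Ending inventory = $4,946.75

Sale 1 (767) [FIFO — oldest first]: 75 @ $24.15 + 275 @ $20.05 + 91 @ $21.10 + 241 @ $22.20 + 85 @ $21.05 = $16,384.55
Ending inventory: 235 @ $21.05 = $4,946.75
Check: goods available $21,331.30 = COGS $16,384.55 + ending $4,946.75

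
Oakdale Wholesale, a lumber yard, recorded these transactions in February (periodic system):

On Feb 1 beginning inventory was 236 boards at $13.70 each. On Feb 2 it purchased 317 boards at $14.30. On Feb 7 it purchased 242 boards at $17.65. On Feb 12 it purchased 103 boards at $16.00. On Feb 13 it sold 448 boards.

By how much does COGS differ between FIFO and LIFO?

$1,127.40

FIFO COGS: 236 @ $13.70 + 212 @ $14.30 = $6,264.80
LIFO COGS: 103 @ $16.00 + 242 @ $17.65 + 103 @ $14.30 = $7,392.20
Difference = |$6,264.80 − $7,392.20| = $1,127.40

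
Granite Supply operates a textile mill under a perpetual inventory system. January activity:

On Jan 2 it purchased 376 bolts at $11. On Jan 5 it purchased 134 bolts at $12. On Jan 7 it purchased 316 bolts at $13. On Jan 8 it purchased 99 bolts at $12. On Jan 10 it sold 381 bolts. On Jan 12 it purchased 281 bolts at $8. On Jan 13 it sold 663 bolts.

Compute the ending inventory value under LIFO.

Ending inventory = $1,782

Jan 10, 381 sold [LIFO — newest first]: 99 @ $12 + 282 @ $13 = $4,854
Jan 13, 663 sold [LIFO — newest first]: 281 @ $8 + 34 @ $13 + 134 @ $12 + 214 @ $11 = $6,652
Total COGS = $4,854 + $6,652 = $11,506
Ending inventory: 162 @ $11 = $1,782
Check: goods available $13,288 = COGS $11,506 + ending $1,782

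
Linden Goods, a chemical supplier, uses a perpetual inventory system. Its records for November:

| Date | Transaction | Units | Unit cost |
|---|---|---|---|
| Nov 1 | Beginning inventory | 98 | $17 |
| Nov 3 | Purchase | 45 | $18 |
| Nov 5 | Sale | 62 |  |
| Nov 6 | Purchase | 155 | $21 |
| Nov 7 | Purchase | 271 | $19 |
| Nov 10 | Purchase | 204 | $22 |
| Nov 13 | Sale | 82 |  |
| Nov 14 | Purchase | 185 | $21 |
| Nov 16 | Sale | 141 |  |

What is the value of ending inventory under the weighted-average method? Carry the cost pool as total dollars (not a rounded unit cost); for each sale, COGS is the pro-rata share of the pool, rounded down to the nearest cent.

After Nov 1: 98 on hand, pool $1,666.00 (≈ $17.0000 each)
After Nov 3: 143 on hand, pool $2,476.00 (≈ $17.3147 each)
Nov 5, sell 62: 62/143 × $2,476.00 → $1,073.51
After Nov 6: 236 on hand, pool $4,657.49 (≈ $19.7351 each)
After Nov 7: 507 on hand, pool $9,806.49 (≈ $19.3422 each)
After Nov 10: 711 on hand, pool $14,294.49 (≈ $20.1048 each)
Nov 13, sell 82: 82/711 × $14,294.49 → $1,648.59
After Nov 14: 814 on hand, pool $16,530.90 (≈ $20.3082 each)
Nov 16, sell 141: 141/814 × $16,530.90 → $2,863.46
Total COGS = $1,073.51 + $1,648.59 + $2,863.46 = $5,585.56
Ending inventory (cost pool remaining) = $13,667.44
Check: goods available $19,253.00 = COGS $5,585.56 + ending $13,667.44

Ending inventory = $13,667.44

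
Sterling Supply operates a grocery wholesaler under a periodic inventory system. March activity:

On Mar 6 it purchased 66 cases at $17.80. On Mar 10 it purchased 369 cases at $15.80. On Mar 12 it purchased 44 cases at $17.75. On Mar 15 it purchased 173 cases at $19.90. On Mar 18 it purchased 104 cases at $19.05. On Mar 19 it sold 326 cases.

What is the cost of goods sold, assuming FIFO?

Mar 19, 326 sold [FIFO — oldest first]: 66 @ $17.80 + 260 @ $15.80 = $5,282.80
Ending inventory: 109 @ $15.80 + 44 @ $17.75 + 173 @ $19.90 + 104 @ $19.05 = $7,927.10
Check: goods available $13,209.90 = COGS $5,282.80 + ending $7,927.10

COGS = $5,282.80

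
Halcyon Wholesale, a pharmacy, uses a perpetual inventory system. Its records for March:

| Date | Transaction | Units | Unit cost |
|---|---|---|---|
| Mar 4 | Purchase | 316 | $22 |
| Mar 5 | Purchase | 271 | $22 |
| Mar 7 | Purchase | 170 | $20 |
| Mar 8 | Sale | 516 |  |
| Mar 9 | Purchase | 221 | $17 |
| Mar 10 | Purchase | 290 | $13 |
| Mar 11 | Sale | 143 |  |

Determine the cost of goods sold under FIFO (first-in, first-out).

COGS = $14,354

Mar 8, 516 sold [FIFO — oldest first]: 316 @ $22 + 200 @ $22 = $11,352
Mar 11, 143 sold [FIFO — oldest first]: 71 @ $22 + 72 @ $20 = $3,002
Total COGS = $11,352 + $3,002 = $14,354
Ending inventory: 98 @ $20 + 221 @ $17 + 290 @ $13 = $9,487
Check: goods available $23,841 = COGS $14,354 + ending $9,487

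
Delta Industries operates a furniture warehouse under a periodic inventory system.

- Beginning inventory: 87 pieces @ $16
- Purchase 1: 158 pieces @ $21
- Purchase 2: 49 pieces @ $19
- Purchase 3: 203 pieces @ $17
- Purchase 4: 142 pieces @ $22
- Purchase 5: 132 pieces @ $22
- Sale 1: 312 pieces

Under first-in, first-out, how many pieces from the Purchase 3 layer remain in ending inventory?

185

Sale 1 (312) [FIFO — oldest first]: 87 @ $16 + 158 @ $21 + 49 @ $19 + 18 @ $17 = $5,947
Ending inventory: 185 @ $17 + 142 @ $22 + 132 @ $22 = $9,173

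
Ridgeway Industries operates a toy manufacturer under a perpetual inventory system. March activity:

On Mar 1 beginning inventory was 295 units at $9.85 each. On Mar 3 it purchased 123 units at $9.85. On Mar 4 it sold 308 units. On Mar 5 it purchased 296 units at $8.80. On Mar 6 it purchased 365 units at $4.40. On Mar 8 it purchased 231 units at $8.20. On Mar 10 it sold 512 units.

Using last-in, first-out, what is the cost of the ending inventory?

Mar 4, 308 sold [LIFO — newest first]: 123 @ $9.85 + 185 @ $9.85 = $3,033.80
Mar 10, 512 sold [LIFO — newest first]: 231 @ $8.20 + 281 @ $4.40 = $3,130.60
Total COGS = $3,033.80 + $3,130.60 = $6,164.40
Ending inventory: 110 @ $9.85 + 296 @ $8.80 + 84 @ $4.40 = $4,057.90

Ending inventory = $4,057.90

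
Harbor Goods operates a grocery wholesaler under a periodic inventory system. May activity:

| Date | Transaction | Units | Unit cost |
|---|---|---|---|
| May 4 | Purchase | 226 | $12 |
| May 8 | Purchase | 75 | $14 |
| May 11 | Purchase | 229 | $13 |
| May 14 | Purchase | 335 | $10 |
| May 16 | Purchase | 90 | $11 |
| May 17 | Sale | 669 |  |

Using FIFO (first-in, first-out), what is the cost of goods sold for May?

May 17, 669 sold [FIFO — oldest first]: 226 @ $12 + 75 @ $14 + 229 @ $13 + 139 @ $10 = $8,129
Ending inventory: 196 @ $10 + 90 @ $11 = $2,950

COGS = $8,129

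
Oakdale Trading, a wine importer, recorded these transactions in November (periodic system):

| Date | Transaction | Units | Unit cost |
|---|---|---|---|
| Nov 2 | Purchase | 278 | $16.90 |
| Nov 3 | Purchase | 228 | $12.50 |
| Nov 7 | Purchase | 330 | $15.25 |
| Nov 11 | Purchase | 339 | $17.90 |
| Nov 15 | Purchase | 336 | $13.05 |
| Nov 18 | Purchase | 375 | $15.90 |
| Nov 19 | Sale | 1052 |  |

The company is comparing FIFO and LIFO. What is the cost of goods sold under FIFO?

FIFO COGS: 278 @ $16.90 + 228 @ $12.50 + 330 @ $15.25 + 216 @ $17.90 = $16,447.10
LIFO COGS: 375 @ $15.90 + 336 @ $13.05 + 339 @ $17.90 + 2 @ $15.25 = $16,445.90

COGS = $16,447.10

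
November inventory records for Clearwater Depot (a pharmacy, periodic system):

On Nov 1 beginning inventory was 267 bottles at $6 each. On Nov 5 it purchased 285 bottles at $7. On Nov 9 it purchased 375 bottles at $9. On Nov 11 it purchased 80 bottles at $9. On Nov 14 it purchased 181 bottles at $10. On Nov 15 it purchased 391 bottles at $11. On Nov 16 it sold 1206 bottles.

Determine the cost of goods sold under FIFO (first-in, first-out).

Nov 16, 1206 sold [FIFO — oldest first]: 267 @ $6 + 285 @ $7 + 375 @ $9 + 80 @ $9 + 181 @ $10 + 18 @ $11 = $9,700
Ending inventory: 373 @ $11 = $4,103

COGS = $9,700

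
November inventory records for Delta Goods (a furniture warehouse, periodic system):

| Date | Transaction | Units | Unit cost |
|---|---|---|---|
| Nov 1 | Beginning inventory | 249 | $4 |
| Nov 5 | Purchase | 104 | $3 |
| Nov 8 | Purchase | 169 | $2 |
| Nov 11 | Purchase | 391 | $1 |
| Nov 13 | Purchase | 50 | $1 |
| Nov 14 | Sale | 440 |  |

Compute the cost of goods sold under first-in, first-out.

Nov 14, 440 sold [FIFO — oldest first]: 249 @ $4 + 104 @ $3 + 87 @ $2 = $1,482
Ending inventory: 82 @ $2 + 391 @ $1 + 50 @ $1 = $605
Check: goods available $2,087 = COGS $1,482 + ending $605

COGS = $1,482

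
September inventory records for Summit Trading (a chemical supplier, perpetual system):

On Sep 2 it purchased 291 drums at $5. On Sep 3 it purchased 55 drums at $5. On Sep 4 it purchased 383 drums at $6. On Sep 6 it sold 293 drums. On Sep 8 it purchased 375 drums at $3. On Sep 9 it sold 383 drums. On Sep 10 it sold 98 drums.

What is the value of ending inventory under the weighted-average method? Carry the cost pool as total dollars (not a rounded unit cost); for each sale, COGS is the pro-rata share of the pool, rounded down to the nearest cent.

After Sep 2: 291 on hand, pool $1,455.00 (≈ $5.0000 each)
After Sep 3: 346 on hand, pool $1,730.00 (≈ $5.0000 each)
After Sep 4: 729 on hand, pool $4,028.00 (≈ $5.5254 each)
Sep 6, sell 293: 293/729 × $4,028.00 → $1,618.93
After Sep 8: 811 on hand, pool $3,534.07 (≈ $4.3577 each)
Sep 9, sell 383: 383/811 × $3,534.07 → $1,668.98
Sep 10, sell 98: 98/428 × $1,865.09 → $427.05
Total COGS = $1,618.93 + $1,668.98 + $427.05 = $3,714.96
Ending inventory (cost pool remaining) = $1,438.04

Ending inventory = $1,438.04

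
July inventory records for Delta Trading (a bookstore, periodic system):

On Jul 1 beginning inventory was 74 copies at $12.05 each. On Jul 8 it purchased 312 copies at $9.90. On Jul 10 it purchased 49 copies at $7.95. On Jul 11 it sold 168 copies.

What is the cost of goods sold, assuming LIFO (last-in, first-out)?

COGS = $1,567.65

Jul 11, 168 sold [LIFO — newest first]: 49 @ $7.95 + 119 @ $9.90 = $1,567.65
Ending inventory: 74 @ $12.05 + 193 @ $9.90 = $2,802.40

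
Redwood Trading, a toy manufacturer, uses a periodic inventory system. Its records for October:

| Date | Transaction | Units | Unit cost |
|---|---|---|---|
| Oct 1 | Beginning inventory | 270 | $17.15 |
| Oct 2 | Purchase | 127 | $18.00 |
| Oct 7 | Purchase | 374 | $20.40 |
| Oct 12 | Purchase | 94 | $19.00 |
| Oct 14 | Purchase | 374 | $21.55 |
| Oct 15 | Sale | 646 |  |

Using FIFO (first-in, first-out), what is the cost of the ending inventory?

Oct 15, 646 sold [FIFO — oldest first]: 270 @ $17.15 + 127 @ $18.00 + 249 @ $20.40 = $11,996.10
Ending inventory: 125 @ $20.40 + 94 @ $19.00 + 374 @ $21.55 = $12,395.70

Ending inventory = $12,395.70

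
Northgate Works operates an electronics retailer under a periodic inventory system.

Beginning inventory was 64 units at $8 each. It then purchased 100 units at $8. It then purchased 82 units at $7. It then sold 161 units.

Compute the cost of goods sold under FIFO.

Sale 1 (161) [FIFO — oldest first]: 64 @ $8 + 97 @ $8 = $1,288
Ending inventory: 3 @ $8 + 82 @ $7 = $598
Check: goods available $1,886 = COGS $1,288 + ending $598

COGS = $1,288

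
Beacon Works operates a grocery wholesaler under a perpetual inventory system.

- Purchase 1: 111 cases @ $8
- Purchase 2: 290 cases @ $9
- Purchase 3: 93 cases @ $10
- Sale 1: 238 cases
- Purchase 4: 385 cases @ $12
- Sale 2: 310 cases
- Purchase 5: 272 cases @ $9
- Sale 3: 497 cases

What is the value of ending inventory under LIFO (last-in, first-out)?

Sale 1 (238) [LIFO — newest first]: 93 @ $10 + 145 @ $9 = $2,235
Sale 2 (310) [LIFO — newest first]: 310 @ $12 = $3,720
Sale 3 (497) [LIFO — newest first]: 272 @ $9 + 75 @ $12 + 145 @ $9 + 5 @ $8 = $4,693
Total COGS = $2,235 + $3,720 + $4,693 = $10,648
Ending inventory: 106 @ $8 = $848
Check: goods available $11,496 = COGS $10,648 + ending $848

Ending inventory = $848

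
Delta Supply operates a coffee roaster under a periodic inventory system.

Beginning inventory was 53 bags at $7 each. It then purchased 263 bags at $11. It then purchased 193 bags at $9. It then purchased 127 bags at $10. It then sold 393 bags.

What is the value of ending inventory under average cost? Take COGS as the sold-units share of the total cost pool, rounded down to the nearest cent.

Ending inventory = $2,396.00

Sale 1, sell 393: 393/636 × $6,271.00 → $3,875.00
Ending inventory (cost pool remaining) = $2,396.00
Check: goods available $6,271.00 = COGS $3,875.00 + ending $2,396.00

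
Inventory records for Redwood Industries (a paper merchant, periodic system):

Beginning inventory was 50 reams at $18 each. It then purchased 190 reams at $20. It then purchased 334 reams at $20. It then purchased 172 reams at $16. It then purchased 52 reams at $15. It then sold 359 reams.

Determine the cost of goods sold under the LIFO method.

COGS = $6,232

Sale 1 (359) [LIFO — newest first]: 52 @ $15 + 172 @ $16 + 135 @ $20 = $6,232
Ending inventory: 50 @ $18 + 190 @ $20 + 199 @ $20 = $8,680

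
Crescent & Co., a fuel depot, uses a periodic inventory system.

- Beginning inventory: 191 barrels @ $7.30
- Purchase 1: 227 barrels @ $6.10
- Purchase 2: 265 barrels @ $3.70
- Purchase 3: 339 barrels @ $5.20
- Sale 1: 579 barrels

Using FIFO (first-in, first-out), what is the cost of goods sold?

Sale 1 (579) [FIFO — oldest first]: 191 @ $7.30 + 227 @ $6.10 + 161 @ $3.70 = $3,374.70
Ending inventory: 104 @ $3.70 + 339 @ $5.20 = $2,147.60
Check: goods available $5,522.30 = COGS $3,374.70 + ending $2,147.60

COGS = $3,374.70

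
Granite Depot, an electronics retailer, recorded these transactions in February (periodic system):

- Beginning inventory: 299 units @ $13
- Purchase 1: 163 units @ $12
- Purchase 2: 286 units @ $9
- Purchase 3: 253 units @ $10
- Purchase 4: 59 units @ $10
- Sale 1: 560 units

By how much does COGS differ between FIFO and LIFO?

FIFO COGS: 299 @ $13 + 163 @ $12 + 98 @ $9 = $6,725
LIFO COGS: 59 @ $10 + 253 @ $10 + 248 @ $9 = $5,352
Difference = |$6,725 − $5,352| = $1,373

$1,373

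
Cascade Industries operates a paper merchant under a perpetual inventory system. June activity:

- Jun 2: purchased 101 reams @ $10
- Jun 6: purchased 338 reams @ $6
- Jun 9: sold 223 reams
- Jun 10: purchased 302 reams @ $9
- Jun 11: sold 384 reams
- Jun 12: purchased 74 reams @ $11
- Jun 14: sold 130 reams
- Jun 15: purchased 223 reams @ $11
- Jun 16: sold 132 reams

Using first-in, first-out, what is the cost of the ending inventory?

Jun 9, 223 sold [FIFO — oldest first]: 101 @ $10 + 122 @ $6 = $1,742
Jun 11, 384 sold [FIFO — oldest first]: 216 @ $6 + 168 @ $9 = $2,808
Jun 14, 130 sold [FIFO — oldest first]: 130 @ $9 = $1,170
Jun 16, 132 sold [FIFO — oldest first]: 4 @ $9 + 74 @ $11 + 54 @ $11 = $1,444
Total COGS = $1,742 + $2,808 + $1,170 + $1,444 = $7,164
Ending inventory: 169 @ $11 = $1,859

Ending inventory = $1,859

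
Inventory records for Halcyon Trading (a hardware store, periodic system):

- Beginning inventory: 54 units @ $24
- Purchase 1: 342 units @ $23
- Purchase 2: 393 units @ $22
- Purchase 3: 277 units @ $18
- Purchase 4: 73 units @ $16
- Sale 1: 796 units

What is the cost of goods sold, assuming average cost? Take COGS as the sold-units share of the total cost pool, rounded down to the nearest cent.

Sale 1, sell 796: 796/1139 × $23,962.00 → $16,746.05
Ending inventory (cost pool remaining) = $7,215.95

COGS = $16,746.05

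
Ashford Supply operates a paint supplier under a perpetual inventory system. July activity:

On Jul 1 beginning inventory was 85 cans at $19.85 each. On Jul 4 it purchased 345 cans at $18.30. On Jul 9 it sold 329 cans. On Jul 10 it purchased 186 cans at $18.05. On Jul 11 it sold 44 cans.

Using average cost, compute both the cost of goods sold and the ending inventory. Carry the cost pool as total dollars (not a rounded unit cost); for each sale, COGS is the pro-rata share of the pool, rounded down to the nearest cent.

COGS = $6,924.31; ending inventory = $4,433.74

After Jul 1: 85 on hand, pool $1,687.25 (≈ $19.8500 each)
After Jul 4: 430 on hand, pool $8,000.75 (≈ $18.6064 each)
Jul 9, sell 329: 329/430 × $8,000.75 → $6,121.50
After Jul 10: 287 on hand, pool $5,236.55 (≈ $18.2458 each)
Jul 11, sell 44: 44/287 × $5,236.55 → $802.81
Total COGS = $6,121.50 + $802.81 = $6,924.31
Ending inventory (cost pool remaining) = $4,433.74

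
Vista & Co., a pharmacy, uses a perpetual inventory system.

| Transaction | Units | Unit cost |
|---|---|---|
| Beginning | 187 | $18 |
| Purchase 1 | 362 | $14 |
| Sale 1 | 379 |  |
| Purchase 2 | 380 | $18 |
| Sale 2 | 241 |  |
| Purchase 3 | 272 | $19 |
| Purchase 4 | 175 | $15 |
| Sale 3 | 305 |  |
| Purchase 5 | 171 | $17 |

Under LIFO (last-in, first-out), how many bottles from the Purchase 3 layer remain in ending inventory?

142

Sale 1 (379) [LIFO — newest first]: 362 @ $14 + 17 @ $18 = $5,374
Sale 2 (241) [LIFO — newest first]: 241 @ $18 = $4,338
Sale 3 (305) [LIFO — newest first]: 175 @ $15 + 130 @ $19 = $5,095
Total COGS = $5,374 + $4,338 + $5,095 = $14,807
Ending inventory: 170 @ $18 + 139 @ $18 + 142 @ $19 + 171 @ $17 = $11,167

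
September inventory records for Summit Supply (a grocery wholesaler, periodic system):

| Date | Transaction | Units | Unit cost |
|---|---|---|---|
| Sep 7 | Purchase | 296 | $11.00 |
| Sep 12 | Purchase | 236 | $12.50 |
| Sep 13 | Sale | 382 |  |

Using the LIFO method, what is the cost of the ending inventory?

Sep 13, 382 sold [LIFO — newest first]: 236 @ $12.50 + 146 @ $11.00 = $4,556.00
Ending inventory: 150 @ $11.00 = $1,650.00
Check: goods available $6,206.00 = COGS $4,556.00 + ending $1,650.00

Ending inventory = $1,650.00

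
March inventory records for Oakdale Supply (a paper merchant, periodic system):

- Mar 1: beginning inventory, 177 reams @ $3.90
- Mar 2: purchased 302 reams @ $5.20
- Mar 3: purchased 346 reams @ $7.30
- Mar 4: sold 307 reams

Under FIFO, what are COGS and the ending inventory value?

Mar 4, 307 sold [FIFO — oldest first]: 177 @ $3.90 + 130 @ $5.20 = $1,366.30
Ending inventory: 172 @ $5.20 + 346 @ $7.30 = $3,420.20

COGS = $1,366.30; ending inventory = $3,420.20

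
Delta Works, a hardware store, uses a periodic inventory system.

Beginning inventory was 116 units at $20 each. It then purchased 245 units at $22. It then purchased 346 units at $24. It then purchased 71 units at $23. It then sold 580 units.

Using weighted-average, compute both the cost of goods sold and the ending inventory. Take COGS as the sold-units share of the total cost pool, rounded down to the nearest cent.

Sale 1, sell 580: 580/778 × $17,647.00 → $13,155.86
Ending inventory (cost pool remaining) = $4,491.14

COGS = $13,155.86; ending inventory = $4,491.14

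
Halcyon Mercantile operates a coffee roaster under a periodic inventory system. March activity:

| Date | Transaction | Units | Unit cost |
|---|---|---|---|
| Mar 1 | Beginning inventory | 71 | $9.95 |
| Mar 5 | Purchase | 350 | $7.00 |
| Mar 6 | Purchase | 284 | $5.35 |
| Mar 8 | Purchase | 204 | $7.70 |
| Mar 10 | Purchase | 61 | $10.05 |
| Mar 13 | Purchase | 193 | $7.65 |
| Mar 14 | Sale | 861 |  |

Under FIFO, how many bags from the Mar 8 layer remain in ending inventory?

48

Mar 14, 861 sold [FIFO — oldest first]: 71 @ $9.95 + 350 @ $7.00 + 284 @ $5.35 + 156 @ $7.70 = $5,877.05
Ending inventory: 48 @ $7.70 + 61 @ $10.05 + 193 @ $7.65 = $2,459.10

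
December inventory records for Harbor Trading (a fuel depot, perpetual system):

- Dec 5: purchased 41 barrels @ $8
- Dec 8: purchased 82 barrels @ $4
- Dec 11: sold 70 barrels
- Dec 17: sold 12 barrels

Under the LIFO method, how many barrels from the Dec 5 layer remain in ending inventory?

Dec 11, 70 sold [LIFO — newest first]: 70 @ $4 = $280
Dec 17, 12 sold [LIFO — newest first]: 12 @ $4 = $48
Total COGS = $280 + $48 = $328
Ending inventory: 41 @ $8 = $328
Check: goods available $656 = COGS $328 + ending $328

41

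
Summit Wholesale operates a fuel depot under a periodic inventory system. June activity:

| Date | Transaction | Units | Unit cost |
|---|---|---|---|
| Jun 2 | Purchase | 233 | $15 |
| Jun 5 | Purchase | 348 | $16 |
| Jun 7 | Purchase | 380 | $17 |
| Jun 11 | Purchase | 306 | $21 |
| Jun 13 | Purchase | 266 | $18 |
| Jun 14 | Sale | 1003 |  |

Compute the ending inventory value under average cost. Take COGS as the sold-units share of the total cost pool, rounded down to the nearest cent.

Ending inventory = $9,243.72

Jun 14, sell 1003: 1003/1533 × $26,737.00 → $17,493.28
Ending inventory (cost pool remaining) = $9,243.72
Check: goods available $26,737.00 = COGS $17,493.28 + ending $9,243.72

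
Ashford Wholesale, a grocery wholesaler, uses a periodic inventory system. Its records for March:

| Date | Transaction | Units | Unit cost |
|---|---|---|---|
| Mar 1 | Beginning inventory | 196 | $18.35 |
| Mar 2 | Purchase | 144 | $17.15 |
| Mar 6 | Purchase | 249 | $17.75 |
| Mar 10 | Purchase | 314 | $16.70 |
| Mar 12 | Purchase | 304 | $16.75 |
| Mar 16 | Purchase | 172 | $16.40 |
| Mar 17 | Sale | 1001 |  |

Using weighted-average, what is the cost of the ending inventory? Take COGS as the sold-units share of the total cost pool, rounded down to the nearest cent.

Ending inventory = $6,480.70

Mar 17, sell 1001: 1001/1379 × $23,642.55 → $17,161.85
Ending inventory (cost pool remaining) = $6,480.70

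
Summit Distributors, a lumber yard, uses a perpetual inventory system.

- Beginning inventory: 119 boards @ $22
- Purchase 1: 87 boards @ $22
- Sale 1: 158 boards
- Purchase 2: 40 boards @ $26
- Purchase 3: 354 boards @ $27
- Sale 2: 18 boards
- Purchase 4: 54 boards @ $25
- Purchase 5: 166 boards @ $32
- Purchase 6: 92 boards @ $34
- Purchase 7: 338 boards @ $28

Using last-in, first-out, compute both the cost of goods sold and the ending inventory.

Sale 1 (158) [LIFO — newest first]: 87 @ $22 + 71 @ $22 = $3,476
Sale 2 (18) [LIFO — newest first]: 18 @ $27 = $486
Total COGS = $3,476 + $486 = $3,962
Ending inventory: 48 @ $22 + 40 @ $26 + 336 @ $27 + 54 @ $25 + 166 @ $32 + 92 @ $34 + 338 @ $28 = $30,422
Check: goods available $34,384 = COGS $3,962 + ending $30,422

COGS = $3,962; ending inventory = $30,422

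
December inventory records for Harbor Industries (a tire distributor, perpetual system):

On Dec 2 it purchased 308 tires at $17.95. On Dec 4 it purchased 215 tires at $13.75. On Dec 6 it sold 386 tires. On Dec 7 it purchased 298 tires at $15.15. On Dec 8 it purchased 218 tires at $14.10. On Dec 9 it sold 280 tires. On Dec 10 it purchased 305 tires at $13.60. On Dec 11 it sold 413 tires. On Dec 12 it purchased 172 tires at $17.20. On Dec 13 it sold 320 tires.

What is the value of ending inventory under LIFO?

Dec 6, 386 sold [LIFO — newest first]: 215 @ $13.75 + 171 @ $17.95 = $6,025.70
Dec 9, 280 sold [LIFO — newest first]: 218 @ $14.10 + 62 @ $15.15 = $4,013.10
Dec 11, 413 sold [LIFO — newest first]: 305 @ $13.60 + 108 @ $15.15 = $5,784.20
Dec 13, 320 sold [LIFO — newest first]: 172 @ $17.20 + 128 @ $15.15 + 20 @ $17.95 = $5,256.60
Total COGS = $6,025.70 + $4,013.10 + $5,784.20 + $5,256.60 = $21,079.60
Ending inventory: 117 @ $17.95 = $2,100.15

Ending inventory = $2,100.15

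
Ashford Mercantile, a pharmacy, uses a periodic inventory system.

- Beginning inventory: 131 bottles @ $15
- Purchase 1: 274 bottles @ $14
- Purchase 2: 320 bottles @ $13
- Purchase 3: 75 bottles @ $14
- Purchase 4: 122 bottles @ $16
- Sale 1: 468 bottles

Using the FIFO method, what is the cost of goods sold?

Sale 1 (468) [FIFO — oldest first]: 131 @ $15 + 274 @ $14 + 63 @ $13 = $6,620
Ending inventory: 257 @ $13 + 75 @ $14 + 122 @ $16 = $6,343
Check: goods available $12,963 = COGS $6,620 + ending $6,343

COGS = $6,620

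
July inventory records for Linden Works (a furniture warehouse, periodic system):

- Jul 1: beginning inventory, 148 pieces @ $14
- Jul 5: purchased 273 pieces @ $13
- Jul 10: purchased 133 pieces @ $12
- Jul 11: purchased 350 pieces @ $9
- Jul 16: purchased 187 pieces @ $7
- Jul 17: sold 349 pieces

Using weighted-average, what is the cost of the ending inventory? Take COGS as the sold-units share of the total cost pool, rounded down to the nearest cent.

Ending inventory = $7,940.97

Jul 17, sell 349: 349/1091 × $11,676.00 → $3,735.03
Ending inventory (cost pool remaining) = $7,940.97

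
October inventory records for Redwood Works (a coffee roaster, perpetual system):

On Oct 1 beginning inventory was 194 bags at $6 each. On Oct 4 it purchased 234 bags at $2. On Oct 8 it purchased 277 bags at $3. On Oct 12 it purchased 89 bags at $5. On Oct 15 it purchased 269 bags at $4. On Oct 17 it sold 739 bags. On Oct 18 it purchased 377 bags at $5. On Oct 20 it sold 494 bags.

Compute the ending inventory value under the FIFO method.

Oct 17, 739 sold [FIFO — oldest first]: 194 @ $6 + 234 @ $2 + 277 @ $3 + 34 @ $5 = $2,633
Oct 20, 494 sold [FIFO — oldest first]: 55 @ $5 + 269 @ $4 + 170 @ $5 = $2,201
Total COGS = $2,633 + $2,201 = $4,834
Ending inventory: 207 @ $5 = $1,035

Ending inventory = $1,035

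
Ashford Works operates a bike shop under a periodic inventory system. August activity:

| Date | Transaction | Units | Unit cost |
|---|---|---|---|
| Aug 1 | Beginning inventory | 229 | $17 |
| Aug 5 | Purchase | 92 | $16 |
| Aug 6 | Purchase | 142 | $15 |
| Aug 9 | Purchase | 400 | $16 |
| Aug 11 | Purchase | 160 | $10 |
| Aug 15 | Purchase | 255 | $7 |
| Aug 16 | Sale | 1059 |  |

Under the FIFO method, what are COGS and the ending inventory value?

COGS = $15,747; ending inventory = $1,533

Aug 16, 1059 sold [FIFO — oldest first]: 229 @ $17 + 92 @ $16 + 142 @ $15 + 400 @ $16 + 160 @ $10 + 36 @ $7 = $15,747
Ending inventory: 219 @ $7 = $1,533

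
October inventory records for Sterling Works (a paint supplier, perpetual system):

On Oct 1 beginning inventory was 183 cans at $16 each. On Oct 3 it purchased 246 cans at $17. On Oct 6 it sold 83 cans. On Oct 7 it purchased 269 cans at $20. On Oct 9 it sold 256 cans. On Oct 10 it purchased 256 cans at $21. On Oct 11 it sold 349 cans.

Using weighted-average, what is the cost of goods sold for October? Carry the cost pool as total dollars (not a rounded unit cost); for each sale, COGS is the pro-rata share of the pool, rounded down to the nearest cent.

COGS = $12,734.60

After Oct 1: 183 on hand, pool $2,928.00 (≈ $16.0000 each)
After Oct 3: 429 on hand, pool $7,110.00 (≈ $16.5734 each)
Oct 6, sell 83: 83/429 × $7,110.00 → $1,375.59
After Oct 7: 615 on hand, pool $11,114.41 (≈ $18.0722 each)
Oct 9, sell 256: 256/615 × $11,114.41 → $4,626.48
After Oct 10: 615 on hand, pool $11,863.93 (≈ $19.2909 each)
Oct 11, sell 349: 349/615 × $11,863.93 → $6,732.53
Total COGS = $1,375.59 + $4,626.48 + $6,732.53 = $12,734.60
Ending inventory (cost pool remaining) = $5,131.40
Check: goods available $17,866.00 = COGS $12,734.60 + ending $5,131.40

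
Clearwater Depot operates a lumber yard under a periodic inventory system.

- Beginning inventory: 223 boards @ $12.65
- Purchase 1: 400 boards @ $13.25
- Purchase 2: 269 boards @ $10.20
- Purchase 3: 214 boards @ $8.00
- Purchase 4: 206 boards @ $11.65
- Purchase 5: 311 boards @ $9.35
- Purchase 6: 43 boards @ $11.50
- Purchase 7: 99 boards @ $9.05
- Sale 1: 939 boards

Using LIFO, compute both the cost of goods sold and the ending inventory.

Sale 1 (939) [LIFO — newest first]: 99 @ $9.05 + 43 @ $11.50 + 311 @ $9.35 + 206 @ $11.65 + 214 @ $8.00 + 66 @ $10.20 = $9,083.40
Ending inventory: 223 @ $12.65 + 400 @ $13.25 + 203 @ $10.20 = $10,191.55

COGS = $9,083.40; ending inventory = $10,191.55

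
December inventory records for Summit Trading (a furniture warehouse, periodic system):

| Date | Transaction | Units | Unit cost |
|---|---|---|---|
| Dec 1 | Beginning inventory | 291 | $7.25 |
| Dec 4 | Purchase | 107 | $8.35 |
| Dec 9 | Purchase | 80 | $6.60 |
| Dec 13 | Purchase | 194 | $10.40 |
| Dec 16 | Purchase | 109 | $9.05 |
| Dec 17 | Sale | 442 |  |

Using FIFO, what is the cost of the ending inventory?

Ending inventory = $3,241.65

Dec 17, 442 sold [FIFO — oldest first]: 291 @ $7.25 + 107 @ $8.35 + 44 @ $6.60 = $3,293.60
Ending inventory: 36 @ $6.60 + 194 @ $10.40 + 109 @ $9.05 = $3,241.65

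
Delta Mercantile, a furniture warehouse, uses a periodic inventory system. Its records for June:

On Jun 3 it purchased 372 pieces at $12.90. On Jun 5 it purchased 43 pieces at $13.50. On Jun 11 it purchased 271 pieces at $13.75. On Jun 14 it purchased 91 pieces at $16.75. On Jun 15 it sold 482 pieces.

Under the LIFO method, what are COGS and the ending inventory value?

COGS = $6,824.30; ending inventory = $3,805.50

Jun 15, 482 sold [LIFO — newest first]: 91 @ $16.75 + 271 @ $13.75 + 43 @ $13.50 + 77 @ $12.90 = $6,824.30
Ending inventory: 295 @ $12.90 = $3,805.50
Check: goods available $10,629.80 = COGS $6,824.30 + ending $3,805.50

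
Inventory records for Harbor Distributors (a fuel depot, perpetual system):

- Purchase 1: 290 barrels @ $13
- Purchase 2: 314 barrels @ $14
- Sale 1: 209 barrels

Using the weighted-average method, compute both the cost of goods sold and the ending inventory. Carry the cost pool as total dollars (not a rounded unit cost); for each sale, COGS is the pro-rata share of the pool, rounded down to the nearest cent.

COGS = $2,825.65; ending inventory = $5,340.35

After Purchase 1: 290 on hand, pool $3,770.00 (≈ $13.0000 each)
After Purchase 2: 604 on hand, pool $8,166.00 (≈ $13.5199 each)
Sale 1, sell 209: 209/604 × $8,166.00 → $2,825.65
Ending inventory (cost pool remaining) = $5,340.35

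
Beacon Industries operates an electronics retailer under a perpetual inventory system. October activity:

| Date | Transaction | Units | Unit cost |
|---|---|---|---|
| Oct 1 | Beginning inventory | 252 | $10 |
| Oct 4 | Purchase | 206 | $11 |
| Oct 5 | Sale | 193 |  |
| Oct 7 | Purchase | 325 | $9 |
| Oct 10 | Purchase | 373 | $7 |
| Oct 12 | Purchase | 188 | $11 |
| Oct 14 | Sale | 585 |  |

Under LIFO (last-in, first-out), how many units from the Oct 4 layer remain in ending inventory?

Oct 5, 193 sold [LIFO — newest first]: 193 @ $11 = $2,123
Oct 14, 585 sold [LIFO — newest first]: 188 @ $11 + 373 @ $7 + 24 @ $9 = $4,895
Total COGS = $2,123 + $4,895 = $7,018
Ending inventory: 252 @ $10 + 13 @ $11 + 301 @ $9 = $5,372
Check: goods available $12,390 = COGS $7,018 + ending $5,372

13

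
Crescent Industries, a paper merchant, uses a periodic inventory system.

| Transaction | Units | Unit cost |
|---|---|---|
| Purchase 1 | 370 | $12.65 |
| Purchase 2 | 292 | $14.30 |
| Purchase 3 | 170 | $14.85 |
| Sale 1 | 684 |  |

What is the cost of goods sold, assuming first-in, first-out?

COGS = $9,182.80

Sale 1 (684) [FIFO — oldest first]: 370 @ $12.65 + 292 @ $14.30 + 22 @ $14.85 = $9,182.80
Ending inventory: 148 @ $14.85 = $2,197.80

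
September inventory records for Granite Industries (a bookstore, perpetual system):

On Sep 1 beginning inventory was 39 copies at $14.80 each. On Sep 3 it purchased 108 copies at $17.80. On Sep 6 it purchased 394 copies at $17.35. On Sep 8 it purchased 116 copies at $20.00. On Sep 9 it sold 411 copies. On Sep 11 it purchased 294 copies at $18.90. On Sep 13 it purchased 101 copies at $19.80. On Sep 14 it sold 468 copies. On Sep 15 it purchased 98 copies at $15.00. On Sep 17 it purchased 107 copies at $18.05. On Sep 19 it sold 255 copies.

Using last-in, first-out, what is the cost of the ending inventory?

Sep 9, 411 sold [LIFO — newest first]: 116 @ $20.00 + 295 @ $17.35 = $7,438.25
Sep 14, 468 sold [LIFO — newest first]: 101 @ $19.80 + 294 @ $18.90 + 73 @ $17.35 = $8,822.95
Sep 19, 255 sold [LIFO — newest first]: 107 @ $18.05 + 98 @ $15.00 + 26 @ $17.35 + 24 @ $17.80 = $4,279.65
Total COGS = $7,438.25 + $8,822.95 + $4,279.65 = $20,540.85
Ending inventory: 39 @ $14.80 + 84 @ $17.80 = $2,072.40
Check: goods available $22,613.25 = COGS $20,540.85 + ending $2,072.40

Ending inventory = $2,072.40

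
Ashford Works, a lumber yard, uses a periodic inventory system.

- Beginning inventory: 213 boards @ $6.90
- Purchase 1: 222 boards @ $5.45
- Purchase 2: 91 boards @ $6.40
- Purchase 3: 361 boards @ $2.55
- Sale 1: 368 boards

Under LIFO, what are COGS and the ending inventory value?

Sale 1 (368) [LIFO — newest first]: 361 @ $2.55 + 7 @ $6.40 = $965.35
Ending inventory: 213 @ $6.90 + 222 @ $5.45 + 84 @ $6.40 = $3,217.20
Check: goods available $4,182.55 = COGS $965.35 + ending $3,217.20

COGS = $965.35; ending inventory = $3,217.20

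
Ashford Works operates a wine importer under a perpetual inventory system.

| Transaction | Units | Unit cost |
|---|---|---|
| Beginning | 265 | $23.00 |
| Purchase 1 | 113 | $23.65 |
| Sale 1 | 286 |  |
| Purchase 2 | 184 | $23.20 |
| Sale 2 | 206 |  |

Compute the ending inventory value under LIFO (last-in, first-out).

Sale 1 (286) [LIFO — newest first]: 113 @ $23.65 + 173 @ $23.00 = $6,651.45
Sale 2 (206) [LIFO — newest first]: 184 @ $23.20 + 22 @ $23.00 = $4,774.80
Total COGS = $6,651.45 + $4,774.80 = $11,426.25
Ending inventory: 70 @ $23.00 = $1,610.00
Check: goods available $13,036.25 = COGS $11,426.25 + ending $1,610.00

Ending inventory = $1,610.00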